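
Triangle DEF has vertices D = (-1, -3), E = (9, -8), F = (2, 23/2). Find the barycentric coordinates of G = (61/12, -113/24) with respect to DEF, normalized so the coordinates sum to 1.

(1/3, 7/12, 1/12)

Signed area of the reference triangle: [DEF] = ½·((-1)·(-8−(23/2)) + 9·(23/2−(-3)) + 2·(-3−(-8))) = ½·(39/2 + 261/2 + 10) = 80.
[GEF] = ½·((61/12)·(-8−(23/2)) + 9·(23/2−(-113/24)) + 2·(-113/24−(-8))) = ½·(-793/8 + 1167/8 + 79/12) = 80/3, so the D-coordinate is (80/3)/80 = 1/3.
[DGF] = ½·((-1)·(-113/24−(23/2)) + (61/12)·(23/2−(-3)) + 2·(-3−(-113/24))) = ½·(389/24 + 1769/24 + 41/12) = 140/3, so the E-coordinate is 7/12.
[DEG] = ½·((-1)·(-8−(-113/24)) + 9·(-113/24−(-3)) + (61/12)·(-3−(-8))) = ½·(79/24 − 123/8 + 305/12) = 20/3, so the F-coordinate is 1/12.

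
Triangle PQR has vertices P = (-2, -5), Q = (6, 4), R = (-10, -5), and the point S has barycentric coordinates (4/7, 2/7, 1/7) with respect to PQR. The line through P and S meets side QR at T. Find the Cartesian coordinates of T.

(2/3, 1)

Line PS meets QR where the P-coordinate vanishes; zeroing S's P-weight and renormalizing leaves Q, R-weights 2/7 : 1/7 → (2/3, 1/3).
So T = (2/3)·Q + (1/3)·R = (2/3, 1).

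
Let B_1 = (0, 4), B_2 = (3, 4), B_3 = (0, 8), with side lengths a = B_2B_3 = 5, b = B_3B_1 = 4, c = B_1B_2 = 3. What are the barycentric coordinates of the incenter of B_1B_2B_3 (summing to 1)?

The incenter has barycentric coordinates proportional to the opposite side lengths: (5 : 4 : 3).
Normalizing by 5+4+3 = 12 gives (5/12, 1/3, 1/4).

(5/12, 1/3, 1/4)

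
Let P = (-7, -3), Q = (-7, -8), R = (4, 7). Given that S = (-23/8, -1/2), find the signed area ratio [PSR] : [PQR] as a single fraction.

1/4

[PQR] = ½·((-7)·(-8−7) + (-7)·(7−(-3)) + 4·(-3−(-8))) = ½·(105 − 70 + 20) = 55/2.
[PSR] = ½·((-7)·(-1/2−7) + (-23/8)·(7−(-3)) + 4·(-3−(-1/2))) = ½·(105/2 − 115/4 − 10) = 55/8, so the ratio is (55/8)/(55/2) = 1/4.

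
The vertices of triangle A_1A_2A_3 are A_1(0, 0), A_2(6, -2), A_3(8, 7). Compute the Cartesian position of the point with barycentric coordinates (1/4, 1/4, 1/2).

(11/2, 3)

P = (1/4)·A_1 + (1/4)·A_2 + (1/2)·A_3.
x-coordinate: (1/4)·0 + (1/4)·6 + (1/2)·8 = 11/2.
y-coordinate: (1/4)·0 + (1/4)·(-2) + (1/2)·7 = 3.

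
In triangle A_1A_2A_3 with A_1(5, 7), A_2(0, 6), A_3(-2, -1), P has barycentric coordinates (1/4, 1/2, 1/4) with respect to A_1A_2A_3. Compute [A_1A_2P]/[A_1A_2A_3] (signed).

The signed ratio [A_1A_2P]/[A_1A_2A_3] equals the barycentric coordinate of P at vertex A_3, which is 1/4.

1/4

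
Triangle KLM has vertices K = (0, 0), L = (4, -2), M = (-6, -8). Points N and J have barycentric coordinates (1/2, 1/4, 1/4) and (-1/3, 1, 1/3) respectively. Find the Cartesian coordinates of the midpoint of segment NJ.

Barycentric coordinates of the midpoint are the average: (1/12, 5/8, 7/24).
Converting: (1/12)·K + (5/8)·L + (7/24)·M = (3/4, -43/12).

(3/4, -43/12)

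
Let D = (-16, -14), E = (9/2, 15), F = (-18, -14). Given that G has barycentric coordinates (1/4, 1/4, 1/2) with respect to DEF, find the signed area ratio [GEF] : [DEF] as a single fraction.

The signed ratio [GEF]/[DEF] equals the barycentric coordinate of G at vertex D, which is 1/4.

1/4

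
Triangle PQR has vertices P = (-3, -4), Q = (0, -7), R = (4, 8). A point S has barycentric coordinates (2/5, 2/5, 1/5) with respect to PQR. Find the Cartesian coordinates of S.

S = (2/5)·P + (2/5)·Q + (1/5)·R.
x-coordinate: (2/5)·(-3) + (2/5)·0 + (1/5)·4 = -2/5.
y-coordinate: (2/5)·(-4) + (2/5)·(-7) + (1/5)·8 = -14/5.

(-2/5, -14/5)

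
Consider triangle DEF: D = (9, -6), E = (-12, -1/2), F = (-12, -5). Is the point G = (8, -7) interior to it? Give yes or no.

Barycentric coordinates of G: (20/21, -44/189, 53/189).
The three coordinates are positive, negative, positive; a point is interior exactly when all three are positive.

no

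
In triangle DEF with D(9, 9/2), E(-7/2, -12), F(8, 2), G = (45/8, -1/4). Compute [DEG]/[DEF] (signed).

1/4

[DEF] = ½·(9·(-12−2) + (-7/2)·(2−(9/2)) + 8·(9/2−(-12))) = ½·(-126 + 35/4 + 132) = 59/8.
[DEG] = ½·(9·(-12−(-1/4)) + (-7/2)·(-1/4−(9/2)) + (45/8)·(9/2−(-12))) = ½·(-423/4 + 133/8 + 1485/16) = 59/32, so the ratio is (59/32)/(59/8) = 1/4.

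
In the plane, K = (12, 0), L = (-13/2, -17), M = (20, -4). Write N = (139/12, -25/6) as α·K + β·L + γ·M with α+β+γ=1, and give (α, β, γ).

(1/2, 1/6, 1/3)

Signed area of the reference triangle: [KLM] = ½·(12·(-17−(-4)) + (-13/2)·(-4−0) + 20·(0−(-17))) = ½·(-156 + 26 + 340) = 105.
[NLM] = ½·((139/12)·(-17−(-4)) + (-13/2)·(-4−(-25/6)) + 20·(-25/6−(-17))) = ½·(-1807/12 − 13/12 + 770/3) = 105/2, so the K-coordinate is (105/2)/105 = 1/2.
[KNM] = ½·(12·(-25/6−(-4)) + (139/12)·(-4−0) + 20·(0−(-25/6))) = ½·(-2 − 139/3 + 250/3) = 35/2, so the L-coordinate is 1/6.
[KLN] = ½·(12·(-17−(-25/6)) + (-13/2)·(-25/6−0) + (139/12)·(0−(-17))) = ½·(-154 + 325/12 + 2363/12) = 35, so the M-coordinate is 1/3.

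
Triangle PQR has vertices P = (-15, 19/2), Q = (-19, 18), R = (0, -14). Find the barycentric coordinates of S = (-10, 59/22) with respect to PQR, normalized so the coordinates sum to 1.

Signed area of the reference triangle: [PQR] = ½·((-15)·(18−(-14)) + (-19)·(-14−(19/2)) + 0·(19/2−18)) = ½·(-480 + 893/2 + 0) = -67/4.
[SQR] = ½·((-10)·(18−(-14)) + (-19)·(-14−(59/22)) + 0·(59/22−18)) = ½·(-320 + 6973/22 + 0) = -67/44, so the P-coordinate is (-67/44)/(-67/4) = 1/11.
[PSR] = ½·((-15)·(59/22−(-14)) + (-10)·(-14−(19/2)) + 0·(19/2−(59/22))) = ½·(-5505/22 + 235 + 0) = -335/44, so the Q-coordinate is 5/11.
[PQS] = ½·((-15)·(18−(59/22)) + (-19)·(59/22−(19/2)) + (-10)·(19/2−18)) = ½·(-5055/22 + 1425/11 + 85) = -335/44, so the R-coordinate is 5/11.
Check: 1/11 + 5/11 + 5/11 = 1.

(1/11, 5/11, 5/11)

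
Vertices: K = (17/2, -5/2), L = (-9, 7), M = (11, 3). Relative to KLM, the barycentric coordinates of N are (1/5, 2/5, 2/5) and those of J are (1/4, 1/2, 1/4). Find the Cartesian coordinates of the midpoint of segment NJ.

(23/16, 57/16)

Barycentric coordinates of the midpoint are the average: (9/40, 9/20, 13/40).
Converting: (9/40)·K + (9/20)·L + (13/40)·M = (23/16, 57/16).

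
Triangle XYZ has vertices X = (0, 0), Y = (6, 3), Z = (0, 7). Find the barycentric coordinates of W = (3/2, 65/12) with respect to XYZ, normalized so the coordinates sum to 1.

(1/12, 1/4, 2/3)

Signed area of the reference triangle: [XYZ] = ½·(0·(3−7) + 6·(7−0) + 0·(0−3)) = ½·(0 + 42 + 0) = 21.
[WYZ] = ½·((3/2)·(3−7) + 6·(7−(65/12)) + 0·(65/12−3)) = ½·(-6 + 19/2 + 0) = 7/4, so the X-coordinate is (7/4)/21 = 1/12.
[XWZ] = ½·(0·(65/12−7) + (3/2)·(7−0) + 0·(0−(65/12))) = ½·(0 + 21/2 + 0) = 21/4, so the Y-coordinate is 1/4.
[XYW] = ½·(0·(3−(65/12)) + 6·(65/12−0) + (3/2)·(0−3)) = ½·(0 + 65/2 − 9/2) = 14, so the Z-coordinate is 2/3.
Check: 1/12 + 1/4 + 2/3 = 1.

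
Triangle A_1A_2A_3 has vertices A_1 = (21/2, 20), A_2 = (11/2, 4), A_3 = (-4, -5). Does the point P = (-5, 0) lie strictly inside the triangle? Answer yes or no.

no

Barycentric coordinates of P: (113/214, -195/214, 148/107).
The three coordinates are positive, negative, positive; a point is interior exactly when all three are positive.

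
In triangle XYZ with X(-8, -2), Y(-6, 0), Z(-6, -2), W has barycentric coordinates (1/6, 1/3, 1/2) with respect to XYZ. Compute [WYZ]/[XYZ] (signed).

The signed ratio [WYZ]/[XYZ] equals the barycentric coordinate of W at vertex X, which is 1/6.

1/6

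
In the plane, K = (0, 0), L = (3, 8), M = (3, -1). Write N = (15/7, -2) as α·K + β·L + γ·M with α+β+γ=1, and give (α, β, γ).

Signed area of the reference triangle: [KLM] = ½·(0·(8−(-1)) + 3·(-1−0) + 3·(0−8)) = ½·(0 − 3 − 24) = -27/2.
[NLM] = ½·((15/7)·(8−(-1)) + 3·(-1−(-2)) + 3·(-2−8)) = ½·(135/7 + 3 − 30) = -27/7, so the K-coordinate is (-27/7)/(-27/2) = 2/7.
[KNM] = ½·(0·(-2−(-1)) + (15/7)·(-1−0) + 3·(0−(-2))) = ½·(0 − 15/7 + 6) = 27/14, so the L-coordinate is -1/7.
[KLN] = ½·(0·(8−(-2)) + 3·(-2−0) + (15/7)·(0−8)) = ½·(0 − 6 − 120/7) = -81/7, so the M-coordinate is 6/7.
Check: 2/7 − 1/7 + 6/7 = 1.

(2/7, -1/7, 6/7)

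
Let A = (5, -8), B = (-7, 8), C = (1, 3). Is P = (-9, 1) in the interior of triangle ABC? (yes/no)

no

Barycentric coordinates of P: (33/34, 59/34, -29/17).
The three coordinates are positive, positive, negative; a point is interior exactly when all three are positive.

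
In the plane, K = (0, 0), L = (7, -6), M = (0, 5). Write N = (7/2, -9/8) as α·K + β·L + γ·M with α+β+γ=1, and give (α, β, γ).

Signed area of the reference triangle: [KLM] = ½·(0·(-6−5) + 7·(5−0) + 0·(0−(-6))) = ½·(0 + 35 + 0) = 35/2.
[NLM] = ½·((7/2)·(-6−5) + 7·(5−(-9/8)) + 0·(-9/8−(-6))) = ½·(-77/2 + 343/8 + 0) = 35/16, so the K-coordinate is (35/16)/(35/2) = 1/8.
[KNM] = ½·(0·(-9/8−5) + (7/2)·(5−0) + 0·(0−(-9/8))) = ½·(0 + 35/2 + 0) = 35/4, so the L-coordinate is 1/2.
[KLN] = ½·(0·(-6−(-9/8)) + 7·(-9/8−0) + (7/2)·(0−(-6))) = ½·(0 − 63/8 + 21) = 105/16, so the M-coordinate is 3/8.
Check: 1/8 + 1/2 + 3/8 = 1.

(1/8, 1/2, 3/8)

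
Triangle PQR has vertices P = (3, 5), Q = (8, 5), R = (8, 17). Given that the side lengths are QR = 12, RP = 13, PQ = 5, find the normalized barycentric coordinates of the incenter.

(2/5, 13/30, 1/6)

The incenter has barycentric coordinates proportional to the opposite side lengths: (12 : 13 : 5).
Normalizing by 12+13+5 = 30 gives (2/5, 13/30, 1/6).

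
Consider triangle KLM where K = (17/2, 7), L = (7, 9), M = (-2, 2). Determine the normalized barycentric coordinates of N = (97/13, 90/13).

Signed area of the reference triangle: [KLM] = ½·((17/2)·(9−2) + 7·(2−7) + (-2)·(7−9)) = ½·(119/2 − 35 + 4) = 57/4.
[NLM] = ½·((97/13)·(9−2) + 7·(2−(90/13)) + (-2)·(90/13−9)) = ½·(679/13 − 448/13 + 54/13) = 285/26, so the K-coordinate is (285/26)/(57/4) = 10/13.
[KNM] = ½·((17/2)·(90/13−2) + (97/13)·(2−7) + (-2)·(7−(90/13))) = ½·(544/13 − 485/13 − 2/13) = 57/26, so the L-coordinate is 2/13.
[KLN] = ½·((17/2)·(9−(90/13)) + 7·(90/13−7) + (97/13)·(7−9)) = ½·(459/26 − 7/13 − 194/13) = 57/52, so the M-coordinate is 1/13.

(10/13, 2/13, 1/13)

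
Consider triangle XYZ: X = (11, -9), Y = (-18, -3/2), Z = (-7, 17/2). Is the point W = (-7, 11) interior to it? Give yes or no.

Barycentric coordinates of W: (-11/149, -18/149, 178/149).
The three coordinates are negative, negative, positive; a point is interior exactly when all three are positive.

no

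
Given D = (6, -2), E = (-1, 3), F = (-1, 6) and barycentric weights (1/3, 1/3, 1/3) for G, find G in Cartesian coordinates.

G = (1/3)·D + (1/3)·E + (1/3)·F.
x-coordinate: (1/3)·6 + (1/3)·(-1) + (1/3)·(-1) = 4/3.
y-coordinate: (1/3)·(-2) + (1/3)·3 + (1/3)·6 = 7/3.

(4/3, 7/3)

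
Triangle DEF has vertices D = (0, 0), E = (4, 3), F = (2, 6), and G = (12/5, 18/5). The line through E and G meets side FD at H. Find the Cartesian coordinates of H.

Barycentric coordinates of G with respect to DEF: (1/5, 2/5, 2/5).
On side FD the E-coordinate is zero; dropping G's E-weight 2/5 and renormalizing the remaining 2/5 : 1/5 gives weights 2/3, 1/3 on F, D.
H = (2/3)·(2, 6) + (1/3)·(0, 0) = (4/3, 4).

(4/3, 4)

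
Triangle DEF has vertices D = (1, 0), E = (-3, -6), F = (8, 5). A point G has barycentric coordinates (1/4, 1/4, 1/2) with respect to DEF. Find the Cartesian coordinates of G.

(7/2, 1)

G = (1/4)·D + (1/4)·E + (1/2)·F.
x-coordinate: (1/4)·1 + (1/4)·(-3) + (1/2)·8 = 7/2.
y-coordinate: (1/4)·0 + (1/4)·(-6) + (1/2)·5 = 1.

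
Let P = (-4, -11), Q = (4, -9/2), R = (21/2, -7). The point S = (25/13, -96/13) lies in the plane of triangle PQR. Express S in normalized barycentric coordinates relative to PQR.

(5/13, 6/13, 2/13)

Signed area of the reference triangle: [PQR] = ½·((-4)·(-9/2−(-7)) + 4·(-7−(-11)) + (21/2)·(-11−(-9/2))) = ½·(-10 + 16 − 273/4) = -249/8.
[SQR] = ½·((25/13)·(-9/2−(-7)) + 4·(-7−(-96/13)) + (21/2)·(-96/13−(-9/2))) = ½·(125/26 + 20/13 − 1575/52) = -1245/104, so the P-coordinate is (-1245/104)/(-249/8) = 5/13.
[PSR] = ½·((-4)·(-96/13−(-7)) + (25/13)·(-7−(-11)) + (21/2)·(-11−(-96/13))) = ½·(20/13 + 100/13 − 987/26) = -747/52, so the Q-coordinate is 6/13.
[PQS] = ½·((-4)·(-9/2−(-96/13)) + 4·(-96/13−(-11)) + (25/13)·(-11−(-9/2))) = ½·(-150/13 + 188/13 − 25/2) = -249/52, so the R-coordinate is 2/13.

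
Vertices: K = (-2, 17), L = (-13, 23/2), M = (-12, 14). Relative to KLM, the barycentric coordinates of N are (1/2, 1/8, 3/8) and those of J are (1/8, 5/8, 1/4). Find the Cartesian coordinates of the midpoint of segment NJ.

(-37/4, 14)

Barycentric coordinates of the midpoint are the average: (5/16, 3/8, 5/16).
Converting: (5/16)·K + (3/8)·L + (5/16)·M = (-37/4, 14).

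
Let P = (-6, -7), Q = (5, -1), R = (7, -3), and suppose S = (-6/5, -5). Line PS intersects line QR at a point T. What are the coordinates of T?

(6, -2)

Barycentric coordinates of S with respect to PQR: (3/5, 1/5, 1/5).
On side QR the P-coordinate is zero; dropping S's P-weight 3/5 and renormalizing the remaining 1/5 : 1/5 gives weights 1/2, 1/2 on Q, R.
T = (1/2)·(5, -1) + (1/2)·(7, -3) = (6, -2).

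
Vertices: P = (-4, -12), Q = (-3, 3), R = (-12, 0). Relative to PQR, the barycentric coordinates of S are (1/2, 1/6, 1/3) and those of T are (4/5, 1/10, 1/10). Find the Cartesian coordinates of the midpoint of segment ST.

Barycentric coordinates of the midpoint are the average: (13/20, 2/15, 13/60).
Converting: (13/20)·P + (2/15)·Q + (13/60)·R = (-28/5, -37/5).

(-28/5, -37/5)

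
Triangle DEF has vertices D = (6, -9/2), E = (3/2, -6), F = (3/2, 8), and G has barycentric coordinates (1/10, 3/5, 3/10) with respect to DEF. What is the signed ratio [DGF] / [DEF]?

The signed ratio [DGF]/[DEF] equals the barycentric coordinate of G at vertex E, which is 3/5.

3/5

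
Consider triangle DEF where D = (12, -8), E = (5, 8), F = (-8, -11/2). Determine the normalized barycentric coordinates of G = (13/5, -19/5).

Signed area of the reference triangle: [DEF] = ½·(12·(8−(-11/2)) + 5·(-11/2−(-8)) + (-8)·(-8−8)) = ½·(162 + 25/2 + 128) = 605/4.
[GEF] = ½·((13/5)·(8−(-11/2)) + 5·(-11/2−(-19/5)) + (-8)·(-19/5−8)) = ½·(351/10 − 17/2 + 472/5) = 121/2, so the D-coordinate is (121/2)/(605/4) = 2/5.
[DGF] = ½·(12·(-19/5−(-11/2)) + (13/5)·(-11/2−(-8)) + (-8)·(-8−(-19/5))) = ½·(102/5 + 13/2 + 168/5) = 121/4, so the E-coordinate is 1/5.
[DEG] = ½·(12·(8−(-19/5)) + 5·(-19/5−(-8)) + (13/5)·(-8−8)) = ½·(708/5 + 21 − 208/5) = 121/2, so the F-coordinate is 2/5.
Check: 2/5 + 1/5 + 2/5 = 1.

(2/5, 1/5, 2/5)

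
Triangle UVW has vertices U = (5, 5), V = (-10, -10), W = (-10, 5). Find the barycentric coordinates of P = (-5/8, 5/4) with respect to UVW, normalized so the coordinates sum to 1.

Signed area of the reference triangle: [UVW] = ½·(5·(-10−5) + (-10)·(5−5) + (-10)·(5−(-10))) = ½·(-75 + 0 − 150) = -225/2.
[PVW] = ½·((-5/8)·(-10−5) + (-10)·(5−(5/4)) + (-10)·(5/4−(-10))) = ½·(75/8 − 75/2 − 225/2) = -1125/16, so the U-coordinate is (-1125/16)/(-225/2) = 5/8.
[UPW] = ½·(5·(5/4−5) + (-5/8)·(5−5) + (-10)·(5−(5/4))) = ½·(-75/4 + 0 − 75/2) = -225/8, so the V-coordinate is 1/4.
[UVP] = ½·(5·(-10−(5/4)) + (-10)·(5/4−5) + (-5/8)·(5−(-10))) = ½·(-225/4 + 75/2 − 75/8) = -225/16, so the W-coordinate is 1/8.

(5/8, 1/4, 1/8)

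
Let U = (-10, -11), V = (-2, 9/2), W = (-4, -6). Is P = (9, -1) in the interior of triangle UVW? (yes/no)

Barycentric coordinates of P: (-253/106, -35/53, 429/106).
The three coordinates are negative, negative, positive; a point is interior exactly when all three are positive.

no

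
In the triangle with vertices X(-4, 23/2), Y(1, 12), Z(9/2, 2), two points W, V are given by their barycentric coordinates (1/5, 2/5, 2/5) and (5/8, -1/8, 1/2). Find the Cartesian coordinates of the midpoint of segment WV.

Barycentric coordinates of the midpoint are the average: (33/80, 11/80, 9/20).
Converting: (33/80)·X + (11/80)·Y + (9/20)·Z = (41/80, 1167/160).

(41/80, 1167/160)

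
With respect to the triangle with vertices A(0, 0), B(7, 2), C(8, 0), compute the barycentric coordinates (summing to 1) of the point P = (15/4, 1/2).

(1/2, 1/4, 1/4)

Signed area of the reference triangle: [ABC] = ½·(0·(2−0) + 7·(0−0) + 8·(0−2)) = ½·(0 + 0 − 16) = -8.
[PBC] = ½·((15/4)·(2−0) + 7·(0−(1/2)) + 8·(1/2−2)) = ½·(15/2 − 7/2 − 12) = -4, so the A-coordinate is (-4)/(-8) = 1/2.
[APC] = ½·(0·(1/2−0) + (15/4)·(0−0) + 8·(0−(1/2))) = ½·(0 + 0 − 4) = -2, so the B-coordinate is 1/4.
[ABP] = ½·(0·(2−(1/2)) + 7·(1/2−0) + (15/4)·(0−2)) = ½·(0 + 7/2 − 15/2) = -2, so the C-coordinate is 1/4.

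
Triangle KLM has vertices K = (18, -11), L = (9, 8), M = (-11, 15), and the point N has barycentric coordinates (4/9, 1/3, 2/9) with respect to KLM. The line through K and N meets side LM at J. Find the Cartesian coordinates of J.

(1, 54/5)

Line KN meets LM where the K-coordinate vanishes; zeroing N's K-weight and renormalizing leaves L, M-weights 1/3 : 2/9 → (3/5, 2/5).
So J = (3/5)·L + (2/5)·M = (1, 54/5).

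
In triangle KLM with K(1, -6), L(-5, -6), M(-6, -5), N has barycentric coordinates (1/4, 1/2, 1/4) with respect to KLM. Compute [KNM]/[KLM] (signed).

1/2

The signed ratio [KNM]/[KLM] equals the barycentric coordinate of N at vertex L, which is 1/2.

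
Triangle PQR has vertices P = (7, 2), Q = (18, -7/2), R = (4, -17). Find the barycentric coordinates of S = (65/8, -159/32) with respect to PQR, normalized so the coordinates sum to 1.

Signed area of the reference triangle: [PQR] = ½·(7·(-7/2−(-17)) + 18·(-17−2) + 4·(2−(-7/2))) = ½·(189/2 − 342 + 22) = -451/4.
[SQR] = ½·((65/8)·(-7/2−(-17)) + 18·(-17−(-159/32)) + 4·(-159/32−(-7/2))) = ½·(1755/16 − 3465/16 − 47/8) = -451/8, so the P-coordinate is (-451/8)/(-451/4) = 1/2.
[PSR] = ½·(7·(-159/32−(-17)) + (65/8)·(-17−2) + 4·(2−(-159/32))) = ½·(2695/32 − 1235/8 + 223/8) = -1353/64, so the Q-coordinate is 3/16.
[PQS] = ½·(7·(-7/2−(-159/32)) + 18·(-159/32−2) + (65/8)·(2−(-7/2))) = ½·(329/32 − 2007/16 + 715/16) = -2255/64, so the R-coordinate is 5/16.

(1/2, 3/16, 5/16)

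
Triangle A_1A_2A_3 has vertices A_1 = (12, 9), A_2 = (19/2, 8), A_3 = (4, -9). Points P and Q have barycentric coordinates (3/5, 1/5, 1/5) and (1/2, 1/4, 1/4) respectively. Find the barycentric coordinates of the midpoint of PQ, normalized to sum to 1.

Since both coordinate triples sum to 1, the midpoint's barycentrics are the componentwise average.
(3/5+1/2)/2 = 11/20; similarly 9/40 and 9/40.

(11/20, 9/40, 9/40)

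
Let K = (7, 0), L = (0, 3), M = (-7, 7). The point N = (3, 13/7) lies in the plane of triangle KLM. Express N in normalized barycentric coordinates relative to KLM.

Signed area of the reference triangle: [KLM] = ½·(7·(3−7) + 0·(7−0) + (-7)·(0−3)) = ½·(-28 + 0 + 21) = -7/2.
[NLM] = ½·(3·(3−7) + 0·(7−(13/7)) + (-7)·(13/7−3)) = ½·(-12 + 0 + 8) = -2, so the K-coordinate is (-2)/(-7/2) = 4/7.
[KNM] = ½·(7·(13/7−7) + 3·(7−0) + (-7)·(0−(13/7))) = ½·(-36 + 21 + 13) = -1, so the L-coordinate is 2/7.
[KLN] = ½·(7·(3−(13/7)) + 0·(13/7−0) + 3·(0−3)) = ½·(8 + 0 − 9) = -1/2, so the M-coordinate is 1/7.
Check: 4/7 + 2/7 + 1/7 = 1.

(4/7, 2/7, 1/7)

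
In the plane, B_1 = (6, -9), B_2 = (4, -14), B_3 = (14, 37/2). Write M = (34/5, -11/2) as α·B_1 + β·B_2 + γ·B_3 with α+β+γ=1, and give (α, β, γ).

(2/5, 2/5, 1/5)

Signed area of the reference triangle: [B_1B_2B_3] = ½·(6·(-14−(37/2)) + 4·(37/2−(-9)) + 14·(-9−(-14))) = ½·(-195 + 110 + 70) = -15/2.
[MB_2B_3] = ½·((34/5)·(-14−(37/2)) + 4·(37/2−(-11/2)) + 14·(-11/2−(-14))) = ½·(-221 + 96 + 119) = -3, so the B_1-coordinate is (-3)/(-15/2) = 2/5.
[B_1MB_3] = ½·(6·(-11/2−(37/2)) + (34/5)·(37/2−(-9)) + 14·(-9−(-11/2))) = ½·(-144 + 187 − 49) = -3, so the B_2-coordinate is 2/5.
[B_1B_2M] = ½·(6·(-14−(-11/2)) + 4·(-11/2−(-9)) + (34/5)·(-9−(-14))) = ½·(-51 + 14 + 34) = -3/2, so the B_3-coordinate is 1/5.
Check: 2/5 + 2/5 + 1/5 = 1.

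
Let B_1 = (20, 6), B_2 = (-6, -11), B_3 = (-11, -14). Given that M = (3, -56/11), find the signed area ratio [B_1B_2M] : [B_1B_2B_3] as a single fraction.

[B_1B_2B_3] = ½·(20·(-11−(-14)) + (-6)·(-14−6) + (-11)·(6−(-11))) = ½·(60 + 120 − 187) = -7/2.
[B_1B_2M] = ½·(20·(-11−(-56/11)) + (-6)·(-56/11−6) + 3·(6−(-11))) = ½·(-1300/11 + 732/11 + 51) = -7/22, so the ratio is (-7/22)/(-7/2) = 1/11.

1/11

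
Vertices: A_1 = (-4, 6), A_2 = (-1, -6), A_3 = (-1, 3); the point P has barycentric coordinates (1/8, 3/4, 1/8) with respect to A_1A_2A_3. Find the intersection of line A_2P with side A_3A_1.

Line A_2P meets A_3A_1 where the A_2-coordinate vanishes; zeroing P's A_2-weight and renormalizing leaves A_3, A_1-weights 1/8 : 1/8 → (1/2, 1/2).
So Q = (1/2)·A_3 + (1/2)·A_1 = (-5/2, 9/2).

(-5/2, 9/2)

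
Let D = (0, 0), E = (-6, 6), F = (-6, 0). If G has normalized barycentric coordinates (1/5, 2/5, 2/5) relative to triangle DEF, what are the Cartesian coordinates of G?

(-24/5, 12/5)

G = (1/5)·D + (2/5)·E + (2/5)·F.
x-coordinate: (1/5)·0 + (2/5)·(-6) + (2/5)·(-6) = -24/5.
y-coordinate: (1/5)·0 + (2/5)·6 + (2/5)·0 = 12/5.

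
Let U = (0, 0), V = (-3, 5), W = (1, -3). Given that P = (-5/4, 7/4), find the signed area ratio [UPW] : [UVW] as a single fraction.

1/2

[UVW] = ½·(0·(5−(-3)) + (-3)·(-3−0) + 1·(0−5)) = ½·(0 + 9 − 5) = 2.
[UPW] = ½·(0·(7/4−(-3)) + (-5/4)·(-3−0) + 1·(0−(7/4))) = ½·(0 + 15/4 − 7/4) = 1, so the ratio is 1/2 = 1/2.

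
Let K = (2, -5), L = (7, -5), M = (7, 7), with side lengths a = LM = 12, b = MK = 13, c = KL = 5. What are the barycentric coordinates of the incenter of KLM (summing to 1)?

The incenter has barycentric coordinates proportional to the opposite side lengths: (12 : 13 : 5).
Normalizing by 12+13+5 = 30 gives (2/5, 13/30, 1/6).

(2/5, 13/30, 1/6)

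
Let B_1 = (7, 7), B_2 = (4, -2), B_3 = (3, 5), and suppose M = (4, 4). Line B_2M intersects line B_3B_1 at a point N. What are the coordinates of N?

(4, 11/2)

Barycentric coordinates of M with respect to B_1B_2B_3: (1/5, 1/5, 3/5).
On side B_3B_1 the B_2-coordinate is zero; dropping M's B_2-weight 1/5 and renormalizing the remaining 3/5 : 1/5 gives weights 3/4, 1/4 on B_3, B_1.
N = (3/4)·(3, 5) + (1/4)·(7, 7) = (4, 11/2).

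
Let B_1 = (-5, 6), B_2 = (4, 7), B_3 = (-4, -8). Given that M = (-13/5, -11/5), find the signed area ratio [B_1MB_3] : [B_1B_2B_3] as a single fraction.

[B_1B_2B_3] = ½·((-5)·(7−(-8)) + 4·(-8−6) + (-4)·(6−7)) = ½·(-75 − 56 + 4) = -127/2.
[B_1MB_3] = ½·((-5)·(-11/5−(-8)) + (-13/5)·(-8−6) + (-4)·(6−(-11/5))) = ½·(-29 + 182/5 − 164/5) = -127/10, so the ratio is (-127/10)/(-127/2) = 1/5.

1/5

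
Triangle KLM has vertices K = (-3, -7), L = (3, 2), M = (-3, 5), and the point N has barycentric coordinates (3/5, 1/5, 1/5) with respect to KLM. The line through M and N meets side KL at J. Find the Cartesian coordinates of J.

Line MN meets KL where the M-coordinate vanishes; zeroing N's M-weight and renormalizing leaves K, L-weights 3/5 : 1/5 → (3/4, 1/4).
So J = (3/4)·K + (1/4)·L = (-3/2, -19/4).

(-3/2, -19/4)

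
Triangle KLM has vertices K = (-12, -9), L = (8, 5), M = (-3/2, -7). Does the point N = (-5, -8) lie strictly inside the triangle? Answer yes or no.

Barycentric coordinates of N: (65/214, -7/214, 78/107).
The three coordinates are positive, negative, positive; a point is interior exactly when all three are positive.

no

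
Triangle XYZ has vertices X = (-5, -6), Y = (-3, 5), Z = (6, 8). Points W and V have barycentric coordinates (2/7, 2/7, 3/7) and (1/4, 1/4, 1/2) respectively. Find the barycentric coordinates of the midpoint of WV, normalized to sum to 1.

(15/56, 15/56, 13/28)

Since both coordinate triples sum to 1, the midpoint's barycentrics are the componentwise average.
(2/7+1/4)/2 = 15/56; similarly 15/56 and 13/28.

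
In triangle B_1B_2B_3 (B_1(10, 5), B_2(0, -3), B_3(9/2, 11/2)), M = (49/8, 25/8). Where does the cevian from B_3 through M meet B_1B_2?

(20/3, 7/3)

Barycentric coordinates of M with respect to B_1B_2B_3: (1/2, 1/4, 1/4).
On side B_1B_2 the B_3-coordinate is zero; dropping M's B_3-weight 1/4 and renormalizing the remaining 1/2 : 1/4 gives weights 2/3, 1/3 on B_1, B_2.
N = (2/3)·(10, 5) + (1/3)·(0, -3) = (20/3, 7/3).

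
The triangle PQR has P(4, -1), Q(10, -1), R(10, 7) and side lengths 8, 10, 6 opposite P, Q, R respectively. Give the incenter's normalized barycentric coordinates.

The incenter has barycentric coordinates proportional to the opposite side lengths: (8 : 10 : 6).
Normalizing by 8+10+6 = 24 gives (1/3, 5/12, 1/4).

(1/3, 5/12, 1/4)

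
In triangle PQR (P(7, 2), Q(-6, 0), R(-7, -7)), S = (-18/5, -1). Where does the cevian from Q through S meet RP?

(0, -5/2)

Barycentric coordinates of S with respect to PQR: (1/5, 3/5, 1/5).
On side RP the Q-coordinate is zero; dropping S's Q-weight 3/5 and renormalizing the remaining 1/5 : 1/5 gives weights 1/2, 1/2 on R, P.
T = (1/2)·(-7, -7) + (1/2)·(7, 2) = (0, -5/2).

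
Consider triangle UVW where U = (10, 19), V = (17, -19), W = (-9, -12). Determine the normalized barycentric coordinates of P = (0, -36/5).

(1/5, 1/5, 3/5)

Signed area of the reference triangle: [UVW] = ½·(10·(-19−(-12)) + 17·(-12−19) + (-9)·(19−(-19))) = ½·(-70 − 527 − 342) = -939/2.
[PVW] = ½·(0·(-19−(-12)) + 17·(-12−(-36/5)) + (-9)·(-36/5−(-19))) = ½·(0 − 408/5 − 531/5) = -939/10, so the U-coordinate is (-939/10)/(-939/2) = 1/5.
[UPW] = ½·(10·(-36/5−(-12)) + 0·(-12−19) + (-9)·(19−(-36/5))) = ½·(48 + 0 − 1179/5) = -939/10, so the V-coordinate is 1/5.
[UVP] = ½·(10·(-19−(-36/5)) + 17·(-36/5−19) + 0·(19−(-19))) = ½·(-118 − 2227/5 + 0) = -2817/10, so the W-coordinate is 3/5.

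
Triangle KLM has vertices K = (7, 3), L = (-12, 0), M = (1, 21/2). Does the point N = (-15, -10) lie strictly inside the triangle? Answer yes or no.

no

Barycentric coordinates of N: (197/321, 162/107, -362/321).
The three coordinates are positive, positive, negative; a point is interior exactly when all three are positive.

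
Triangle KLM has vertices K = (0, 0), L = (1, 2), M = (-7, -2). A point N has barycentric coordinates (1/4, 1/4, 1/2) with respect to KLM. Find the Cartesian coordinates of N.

(-13/4, -1/2)

N = (1/4)·K + (1/4)·L + (1/2)·M.
x-coordinate: (1/4)·0 + (1/4)·1 + (1/2)·(-7) = -13/4.
y-coordinate: (1/4)·0 + (1/4)·2 + (1/2)·(-2) = -1/2.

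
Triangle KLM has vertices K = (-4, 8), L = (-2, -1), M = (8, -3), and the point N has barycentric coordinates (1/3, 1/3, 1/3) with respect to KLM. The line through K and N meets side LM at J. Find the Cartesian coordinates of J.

Line KN meets LM where the K-coordinate vanishes; zeroing N's K-weight and renormalizing leaves L, M-weights 1/3 : 1/3 → (1/2, 1/2).
So J = (1/2)·L + (1/2)·M = (3, -2).

(3, -2)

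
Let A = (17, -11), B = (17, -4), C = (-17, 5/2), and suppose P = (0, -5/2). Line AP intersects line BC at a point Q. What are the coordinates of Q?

Barycentric coordinates of P with respect to ABC: (1/4, 1/4, 1/2).
On side BC the A-coordinate is zero; dropping P's A-weight 1/4 and renormalizing the remaining 1/4 : 1/2 gives weights 1/3, 2/3 on B, C.
Q = (1/3)·(17, -4) + (2/3)·(-17, 5/2) = (-17/3, 1/3).

(-17/3, 1/3)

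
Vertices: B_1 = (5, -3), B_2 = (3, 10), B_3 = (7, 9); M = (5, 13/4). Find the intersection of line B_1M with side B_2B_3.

Barycentric coordinates of M with respect to B_1B_2B_3: (1/2, 1/4, 1/4).
On side B_2B_3 the B_1-coordinate is zero; dropping M's B_1-weight 1/2 and renormalizing the remaining 1/4 : 1/4 gives weights 1/2, 1/2 on B_2, B_3.
N = (1/2)·(3, 10) + (1/2)·(7, 9) = (5, 19/2).

(5, 19/2)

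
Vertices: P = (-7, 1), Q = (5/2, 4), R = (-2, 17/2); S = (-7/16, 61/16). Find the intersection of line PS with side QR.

Barycentric coordinates of S with respect to PQR: (1/4, 5/8, 1/8).
On side QR the P-coordinate is zero; dropping S's P-weight 1/4 and renormalizing the remaining 5/8 : 1/8 gives weights 5/6, 1/6 on Q, R.
T = (5/6)·(5/2, 4) + (1/6)·(-2, 17/2) = (7/4, 19/4).

(7/4, 19/4)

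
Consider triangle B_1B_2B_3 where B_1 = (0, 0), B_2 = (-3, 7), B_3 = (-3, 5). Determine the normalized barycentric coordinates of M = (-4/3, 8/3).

Signed area of the reference triangle: [B_1B_2B_3] = ½·(0·(7−5) + (-3)·(5−0) + (-3)·(0−7)) = ½·(0 − 15 + 21) = 3.
[MB_2B_3] = ½·((-4/3)·(7−5) + (-3)·(5−(8/3)) + (-3)·(8/3−7)) = ½·(-8/3 − 7 + 13) = 5/3, so the B_1-coordinate is (5/3)/3 = 5/9.
[B_1MB_3] = ½·(0·(8/3−5) + (-4/3)·(5−0) + (-3)·(0−(8/3))) = ½·(0 − 20/3 + 8) = 2/3, so the B_2-coordinate is 2/9.
[B_1B_2M] = ½·(0·(7−(8/3)) + (-3)·(8/3−0) + (-4/3)·(0−7)) = ½·(0 − 8 + 28/3) = 2/3, so the B_3-coordinate is 2/9.
Check: 5/9 + 2/9 + 2/9 = 1.

(5/9, 2/9, 2/9)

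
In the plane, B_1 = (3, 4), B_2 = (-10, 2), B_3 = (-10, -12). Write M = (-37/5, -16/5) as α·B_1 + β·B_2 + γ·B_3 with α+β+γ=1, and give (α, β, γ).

(1/5, 2/5, 2/5)

Signed area of the reference triangle: [B_1B_2B_3] = ½·(3·(2−(-12)) + (-10)·(-12−4) + (-10)·(4−2)) = ½·(42 + 160 − 20) = 91.
[MB_2B_3] = ½·((-37/5)·(2−(-12)) + (-10)·(-12−(-16/5)) + (-10)·(-16/5−2)) = ½·(-518/5 + 88 + 52) = 91/5, so the B_1-coordinate is (91/5)/91 = 1/5.
[B_1MB_3] = ½·(3·(-16/5−(-12)) + (-37/5)·(-12−4) + (-10)·(4−(-16/5))) = ½·(132/5 + 592/5 − 72) = 182/5, so the B_2-coordinate is 2/5.
[B_1B_2M] = ½·(3·(2−(-16/5)) + (-10)·(-16/5−4) + (-37/5)·(4−2)) = ½·(78/5 + 72 − 74/5) = 182/5, so the B_3-coordinate is 2/5.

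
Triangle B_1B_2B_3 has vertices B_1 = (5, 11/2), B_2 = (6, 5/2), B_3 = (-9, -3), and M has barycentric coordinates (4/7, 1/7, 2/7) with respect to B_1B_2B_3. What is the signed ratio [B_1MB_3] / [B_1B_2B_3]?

The signed ratio [B_1MB_3]/[B_1B_2B_3] equals the barycentric coordinate of M at vertex B_2, which is 1/7.

1/7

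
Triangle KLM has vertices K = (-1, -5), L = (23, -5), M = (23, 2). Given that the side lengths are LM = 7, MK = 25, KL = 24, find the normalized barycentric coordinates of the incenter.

(1/8, 25/56, 3/7)

The incenter has barycentric coordinates proportional to the opposite side lengths: (7 : 25 : 24).
Normalizing by 7+25+24 = 56 gives (1/8, 25/56, 3/7).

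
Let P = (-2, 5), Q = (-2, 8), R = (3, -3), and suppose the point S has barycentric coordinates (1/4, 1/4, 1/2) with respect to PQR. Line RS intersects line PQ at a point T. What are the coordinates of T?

(-2, 13/2)

Line RS meets PQ where the R-coordinate vanishes; zeroing S's R-weight and renormalizing leaves P, Q-weights 1/4 : 1/4 → (1/2, 1/2).
So T = (1/2)·P + (1/2)·Q = (-2, 13/2).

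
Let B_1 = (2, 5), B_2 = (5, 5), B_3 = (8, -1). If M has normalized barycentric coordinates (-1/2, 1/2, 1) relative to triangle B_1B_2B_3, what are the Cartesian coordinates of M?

(19/2, -1)

M = (-1/2)·B_1 + (1/2)·B_2 + 1·B_3.
x-coordinate: (-1/2)·2 + (1/2)·5 + 1·8 = 19/2.
y-coordinate: (-1/2)·5 + (1/2)·5 + 1·(-1) = -1.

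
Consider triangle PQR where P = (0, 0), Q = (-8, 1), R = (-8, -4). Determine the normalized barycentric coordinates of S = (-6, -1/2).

Signed area of the reference triangle: [PQR] = ½·(0·(1−(-4)) + (-8)·(-4−0) + (-8)·(0−1)) = ½·(0 + 32 + 8) = 20.
[SQR] = ½·((-6)·(1−(-4)) + (-8)·(-4−(-1/2)) + (-8)·(-1/2−1)) = ½·(-30 + 28 + 12) = 5, so the P-coordinate is 5/20 = 1/4.
[PSR] = ½·(0·(-1/2−(-4)) + (-6)·(-4−0) + (-8)·(0−(-1/2))) = ½·(0 + 24 − 4) = 10, so the Q-coordinate is 1/2.
[PQS] = ½·(0·(1−(-1/2)) + (-8)·(-1/2−0) + (-6)·(0−1)) = ½·(0 + 4 + 6) = 5, so the R-coordinate is 1/4.

(1/4, 1/2, 1/4)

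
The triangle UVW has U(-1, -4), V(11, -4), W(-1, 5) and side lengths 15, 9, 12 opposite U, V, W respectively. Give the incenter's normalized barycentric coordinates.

The incenter has barycentric coordinates proportional to the opposite side lengths: (15 : 9 : 12).
Normalizing by 15+9+12 = 36 gives (5/12, 1/4, 1/3).

(5/12, 1/4, 1/3)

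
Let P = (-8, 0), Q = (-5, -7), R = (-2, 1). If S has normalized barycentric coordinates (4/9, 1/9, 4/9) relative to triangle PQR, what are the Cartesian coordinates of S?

(-5, -1/3)

S = (4/9)·P + (1/9)·Q + (4/9)·R.
x-coordinate: (4/9)·(-8) + (1/9)·(-5) + (4/9)·(-2) = -5.
y-coordinate: (4/9)·0 + (1/9)·(-7) + (4/9)·1 = -1/3.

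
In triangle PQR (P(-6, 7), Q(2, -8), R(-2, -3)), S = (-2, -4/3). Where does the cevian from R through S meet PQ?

(-2, -1/2)

Barycentric coordinates of S with respect to PQR: (1/3, 1/3, 1/3).
On side PQ the R-coordinate is zero; dropping S's R-weight 1/3 and renormalizing the remaining 1/3 : 1/3 gives weights 1/2, 1/2 on P, Q.
T = (1/2)·(-6, 7) + (1/2)·(2, -8) = (-2, -1/2).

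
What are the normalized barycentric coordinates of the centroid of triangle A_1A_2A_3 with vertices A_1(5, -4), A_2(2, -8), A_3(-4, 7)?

(1/3, 1/3, 1/3)

The centroid is the average of the vertices, so each weight is 1/3.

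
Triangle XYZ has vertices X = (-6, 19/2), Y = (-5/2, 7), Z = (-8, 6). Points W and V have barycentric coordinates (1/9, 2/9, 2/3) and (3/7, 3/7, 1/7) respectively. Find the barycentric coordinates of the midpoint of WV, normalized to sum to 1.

(17/63, 41/126, 17/42)

Since both coordinate triples sum to 1, the midpoint's barycentrics are the componentwise average.
(1/9+3/7)/2 = 17/63; similarly 41/126 and 17/42.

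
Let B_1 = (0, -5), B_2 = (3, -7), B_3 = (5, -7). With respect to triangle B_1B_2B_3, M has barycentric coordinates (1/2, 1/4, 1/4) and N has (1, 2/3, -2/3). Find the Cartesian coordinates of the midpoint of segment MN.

Barycentric coordinates of the midpoint are the average: (3/4, 11/24, -5/24).
Converting: (3/4)·B_1 + (11/24)·B_2 + (-5/24)·B_3 = (1/3, -11/2).

(1/3, -11/2)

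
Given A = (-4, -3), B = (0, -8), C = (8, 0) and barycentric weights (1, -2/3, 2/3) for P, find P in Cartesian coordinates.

P = 1·A + (-2/3)·B + (2/3)·C.
x-coordinate: 1·(-4) + (-2/3)·0 + (2/3)·8 = 4/3.
y-coordinate: 1·(-3) + (-2/3)·(-8) + (2/3)·0 = 7/3.

(4/3, 7/3)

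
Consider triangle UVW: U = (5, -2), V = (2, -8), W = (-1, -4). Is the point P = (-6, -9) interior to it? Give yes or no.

no

Barycentric coordinates of P: (-7/6, 2/3, 3/2).
The three coordinates are negative, positive, positive; a point is interior exactly when all three are positive.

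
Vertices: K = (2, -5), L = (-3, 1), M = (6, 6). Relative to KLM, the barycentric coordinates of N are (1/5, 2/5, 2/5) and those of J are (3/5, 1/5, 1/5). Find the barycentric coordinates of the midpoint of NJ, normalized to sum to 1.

(2/5, 3/10, 3/10)

Since both coordinate triples sum to 1, the midpoint's barycentrics are the componentwise average.
(1/5+3/5)/2 = 2/5; similarly 3/10 and 3/10.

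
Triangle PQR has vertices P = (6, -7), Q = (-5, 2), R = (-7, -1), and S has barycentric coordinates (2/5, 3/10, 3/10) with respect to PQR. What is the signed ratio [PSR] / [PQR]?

The signed ratio [PSR]/[PQR] equals the barycentric coordinate of S at vertex Q, which is 3/10.

3/10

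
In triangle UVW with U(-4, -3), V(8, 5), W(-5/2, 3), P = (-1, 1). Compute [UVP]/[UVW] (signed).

2/5

[UVW] = ½·((-4)·(5−3) + 8·(3−(-3)) + (-5/2)·(-3−5)) = ½·(-8 + 48 + 20) = 30.
[UVP] = ½·((-4)·(5−1) + 8·(1−(-3)) + (-1)·(-3−5)) = ½·(-16 + 32 + 8) = 12, so the ratio is 12/30 = 2/5.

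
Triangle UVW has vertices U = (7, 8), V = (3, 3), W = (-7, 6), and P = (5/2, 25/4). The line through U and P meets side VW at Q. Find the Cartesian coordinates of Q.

Barycentric coordinates of P with respect to UVW: (1/2, 1/4, 1/4).
On side VW the U-coordinate is zero; dropping P's U-weight 1/2 and renormalizing the remaining 1/4 : 1/4 gives weights 1/2, 1/2 on V, W.
Q = (1/2)·(3, 3) + (1/2)·(-7, 6) = (-2, 9/2).

(-2, 9/2)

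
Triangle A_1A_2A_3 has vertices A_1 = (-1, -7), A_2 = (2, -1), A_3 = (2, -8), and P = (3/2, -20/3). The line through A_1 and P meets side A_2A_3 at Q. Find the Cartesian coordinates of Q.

(2, -33/5)

Barycentric coordinates of P with respect to A_1A_2A_3: (1/6, 1/6, 2/3).
On side A_2A_3 the A_1-coordinate is zero; dropping P's A_1-weight 1/6 and renormalizing the remaining 1/6 : 2/3 gives weights 1/5, 4/5 on A_2, A_3.
Q = (1/5)·(2, -1) + (4/5)·(2, -8) = (2, -33/5).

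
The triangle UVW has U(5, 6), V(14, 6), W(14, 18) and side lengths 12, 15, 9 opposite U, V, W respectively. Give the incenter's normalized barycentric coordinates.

The incenter has barycentric coordinates proportional to the opposite side lengths: (12 : 15 : 9).
Normalizing by 12+15+9 = 36 gives (1/3, 5/12, 1/4).

(1/3, 5/12, 1/4)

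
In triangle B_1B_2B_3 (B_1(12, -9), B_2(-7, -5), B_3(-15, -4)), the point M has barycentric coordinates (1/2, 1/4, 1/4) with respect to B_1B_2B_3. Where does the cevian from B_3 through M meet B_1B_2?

(17/3, -23/3)

Line B_3M meets B_1B_2 where the B_3-coordinate vanishes; zeroing M's B_3-weight and renormalizing leaves B_1, B_2-weights 1/2 : 1/4 → (2/3, 1/3).
So N = (2/3)·B_1 + (1/3)·B_2 = (17/3, -23/3).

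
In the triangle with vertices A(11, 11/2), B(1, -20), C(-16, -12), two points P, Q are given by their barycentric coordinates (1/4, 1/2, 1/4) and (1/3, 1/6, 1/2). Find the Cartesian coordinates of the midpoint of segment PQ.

Barycentric coordinates of the midpoint are the average: (7/24, 1/3, 3/8).
Converting: (7/24)·A + (1/3)·B + (3/8)·C = (-59/24, -153/16).

(-59/24, -153/16)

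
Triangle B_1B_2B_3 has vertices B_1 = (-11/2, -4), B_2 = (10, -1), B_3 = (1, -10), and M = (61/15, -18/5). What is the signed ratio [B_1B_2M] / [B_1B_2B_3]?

[B_1B_2B_3] = ½·((-11/2)·(-1−(-10)) + 10·(-10−(-4)) + 1·(-4−(-1))) = ½·(-99/2 − 60 − 3) = -225/4.
[B_1B_2M] = ½·((-11/2)·(-1−(-18/5)) + 10·(-18/5−(-4)) + (61/15)·(-4−(-1))) = ½·(-143/10 + 4 − 61/5) = -45/4, so the ratio is (-45/4)/(-225/4) = 1/5.

1/5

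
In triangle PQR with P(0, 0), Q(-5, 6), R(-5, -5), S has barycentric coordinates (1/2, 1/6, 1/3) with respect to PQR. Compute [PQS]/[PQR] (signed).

The signed ratio [PQS]/[PQR] equals the barycentric coordinate of S at vertex R, which is 1/3.

1/3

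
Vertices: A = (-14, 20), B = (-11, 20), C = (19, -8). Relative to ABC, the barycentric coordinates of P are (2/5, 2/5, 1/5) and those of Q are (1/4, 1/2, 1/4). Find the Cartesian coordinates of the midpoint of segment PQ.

Barycentric coordinates of the midpoint are the average: (13/40, 9/20, 9/40).
Converting: (13/40)·A + (9/20)·B + (9/40)·C = (-209/40, 137/10).

(-209/40, 137/10)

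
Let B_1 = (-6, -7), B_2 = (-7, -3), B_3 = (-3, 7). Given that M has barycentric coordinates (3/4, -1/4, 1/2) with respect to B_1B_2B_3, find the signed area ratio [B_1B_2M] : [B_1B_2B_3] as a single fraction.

1/2

The signed ratio [B_1B_2M]/[B_1B_2B_3] equals the barycentric coordinate of M at vertex B_3, which is 1/2.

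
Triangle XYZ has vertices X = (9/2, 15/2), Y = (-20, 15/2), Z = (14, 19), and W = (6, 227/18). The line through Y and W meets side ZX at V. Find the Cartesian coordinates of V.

(37/4, 53/4)

Barycentric coordinates of W with respect to XYZ: (4/9, 1/9, 4/9).
On side ZX the Y-coordinate is zero; dropping W's Y-weight 1/9 and renormalizing the remaining 4/9 : 4/9 gives weights 1/2, 1/2 on Z, X.
V = (1/2)·(14, 19) + (1/2)·(9/2, 15/2) = (37/4, 53/4).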